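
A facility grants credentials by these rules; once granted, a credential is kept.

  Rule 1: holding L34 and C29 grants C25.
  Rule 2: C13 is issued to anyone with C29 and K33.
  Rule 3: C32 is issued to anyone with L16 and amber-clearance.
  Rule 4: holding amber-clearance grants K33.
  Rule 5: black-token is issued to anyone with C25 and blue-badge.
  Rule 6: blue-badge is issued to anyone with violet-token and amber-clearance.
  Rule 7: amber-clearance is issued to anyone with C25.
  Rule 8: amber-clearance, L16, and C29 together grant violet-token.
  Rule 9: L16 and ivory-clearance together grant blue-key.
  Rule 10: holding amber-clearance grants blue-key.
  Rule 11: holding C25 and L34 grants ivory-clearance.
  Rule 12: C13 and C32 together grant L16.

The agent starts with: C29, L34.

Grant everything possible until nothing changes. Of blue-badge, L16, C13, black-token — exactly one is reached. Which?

C13

Holding L34 and C29 grants C25 (Rule 1).
Holding C25 grants amber-clearance (Rule 7).
Holding amber-clearance grants K33 (Rule 4).
Holding C29 and K33 grants C13 (Rule 2).
blue-badge would need violet-token and amber-clearance (Rule 6), but violet-token is never granted. black-token would need C25 and blue-badge (Rule 5), but blue-badge is never granted. L16 would need C13 and C32 (Rule 12), but C32 is never granted.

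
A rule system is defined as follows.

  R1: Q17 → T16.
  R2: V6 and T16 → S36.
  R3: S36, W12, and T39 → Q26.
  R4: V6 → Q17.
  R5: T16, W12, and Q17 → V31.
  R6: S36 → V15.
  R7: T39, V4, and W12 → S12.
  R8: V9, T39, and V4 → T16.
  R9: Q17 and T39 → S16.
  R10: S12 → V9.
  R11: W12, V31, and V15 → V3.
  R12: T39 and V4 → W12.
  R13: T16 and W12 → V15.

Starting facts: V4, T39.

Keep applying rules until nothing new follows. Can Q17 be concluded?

No

Q17 would need V6 (R4), but V6 is never established.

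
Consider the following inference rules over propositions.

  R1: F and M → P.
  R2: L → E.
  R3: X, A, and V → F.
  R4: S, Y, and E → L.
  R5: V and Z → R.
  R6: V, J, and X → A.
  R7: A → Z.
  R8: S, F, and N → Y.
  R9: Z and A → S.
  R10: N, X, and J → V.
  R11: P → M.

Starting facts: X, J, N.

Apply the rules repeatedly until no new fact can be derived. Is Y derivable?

Yes

N, X, and J hold, so V follows (R10).
V, J, and X hold, so A follows (R6).
From X, A, and V, R3 gives F.
A holds, so Z follows (R7).
Z and A hold, so S follows (R9).
From S, F, and N, R8 gives Y.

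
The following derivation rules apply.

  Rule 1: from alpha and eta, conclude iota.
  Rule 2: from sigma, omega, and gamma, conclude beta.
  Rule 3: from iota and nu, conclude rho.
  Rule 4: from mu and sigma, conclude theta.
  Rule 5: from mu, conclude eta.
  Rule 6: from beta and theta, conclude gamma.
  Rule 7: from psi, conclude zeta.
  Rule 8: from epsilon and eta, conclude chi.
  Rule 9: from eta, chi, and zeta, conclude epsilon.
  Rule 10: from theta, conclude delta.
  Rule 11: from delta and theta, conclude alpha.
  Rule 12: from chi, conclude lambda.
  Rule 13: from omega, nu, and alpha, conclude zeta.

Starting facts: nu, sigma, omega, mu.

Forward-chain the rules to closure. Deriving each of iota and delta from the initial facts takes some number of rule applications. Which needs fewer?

delta: From mu and sigma, Rule 4 gives theta. From theta, Rule 10 gives delta. [2 rule applications]
iota: mu and sigma hold, so theta follows (Rule 4). mu holds, so eta follows (Rule 5). From theta, Rule 10 gives delta. delta and theta hold, so alpha follows (Rule 11). alpha and eta hold, so iota follows (Rule 1). [5 rule applications]
delta needs fewer.

delta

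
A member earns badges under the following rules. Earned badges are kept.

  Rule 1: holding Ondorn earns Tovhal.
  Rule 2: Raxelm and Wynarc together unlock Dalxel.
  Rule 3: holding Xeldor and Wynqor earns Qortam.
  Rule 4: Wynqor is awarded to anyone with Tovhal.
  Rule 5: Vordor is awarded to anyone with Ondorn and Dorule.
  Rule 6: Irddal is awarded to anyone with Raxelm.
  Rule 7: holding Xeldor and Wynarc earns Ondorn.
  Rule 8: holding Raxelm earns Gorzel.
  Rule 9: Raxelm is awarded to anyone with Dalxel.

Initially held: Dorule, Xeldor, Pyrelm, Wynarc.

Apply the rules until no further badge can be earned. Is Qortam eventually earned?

With Xeldor and Wynarc, Ondorn is earned (Rule 7).
With Ondorn, Tovhal is earned (Rule 1).
With Tovhal, Wynqor is earned (Rule 4).
With Xeldor and Wynqor, Qortam is earned (Rule 3).

Yes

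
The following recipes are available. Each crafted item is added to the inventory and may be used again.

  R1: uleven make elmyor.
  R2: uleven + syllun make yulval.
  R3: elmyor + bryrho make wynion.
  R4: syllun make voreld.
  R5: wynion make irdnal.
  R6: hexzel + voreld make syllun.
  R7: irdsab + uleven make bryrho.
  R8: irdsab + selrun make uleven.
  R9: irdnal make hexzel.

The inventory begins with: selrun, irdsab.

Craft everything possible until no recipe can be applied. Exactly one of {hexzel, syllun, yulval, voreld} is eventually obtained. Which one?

irdsab + selrun → uleven (R8).
Using R1, uleven makes elmyor.
Using R7, irdsab and uleven make bryrho.
elmyor + bryrho → wynion (R3).
wynion → irdnal (R5).
irdnal → hexzel (R9).
yulval would need uleven and syllun (R2), but syllun is never obtained. syllun would need hexzel and voreld (R6), but voreld is never obtained. voreld would need syllun (R4), but syllun is never obtained.

hexzel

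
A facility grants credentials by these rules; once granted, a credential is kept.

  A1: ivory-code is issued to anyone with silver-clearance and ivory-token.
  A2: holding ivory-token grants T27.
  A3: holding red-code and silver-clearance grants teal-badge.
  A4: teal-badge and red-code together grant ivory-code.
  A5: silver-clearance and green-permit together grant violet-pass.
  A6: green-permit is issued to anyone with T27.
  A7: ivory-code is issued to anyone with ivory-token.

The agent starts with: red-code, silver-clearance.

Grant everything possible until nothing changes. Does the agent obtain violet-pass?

No

violet-pass would need silver-clearance and green-permit (A5), but green-permit is never granted.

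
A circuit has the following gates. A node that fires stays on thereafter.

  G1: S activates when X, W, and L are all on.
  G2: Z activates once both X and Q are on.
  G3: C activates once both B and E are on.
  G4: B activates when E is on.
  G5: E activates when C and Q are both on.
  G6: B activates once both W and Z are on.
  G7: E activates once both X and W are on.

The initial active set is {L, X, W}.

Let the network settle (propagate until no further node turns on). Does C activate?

G7: X and W on → E on.
G4: E on → B on.
G3: B and E on → C on.

Yes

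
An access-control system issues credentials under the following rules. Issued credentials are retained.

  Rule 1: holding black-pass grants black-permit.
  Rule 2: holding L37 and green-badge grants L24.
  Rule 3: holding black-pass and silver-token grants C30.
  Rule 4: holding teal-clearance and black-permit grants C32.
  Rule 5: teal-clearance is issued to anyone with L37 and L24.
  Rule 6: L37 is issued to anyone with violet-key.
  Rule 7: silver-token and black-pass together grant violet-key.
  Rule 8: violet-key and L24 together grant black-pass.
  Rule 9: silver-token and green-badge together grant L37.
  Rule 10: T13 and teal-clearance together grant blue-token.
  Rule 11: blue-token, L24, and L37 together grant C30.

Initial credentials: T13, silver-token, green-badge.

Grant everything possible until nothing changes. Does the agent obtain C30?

Holding silver-token and green-badge grants L37 (Rule 9).
Holding L37 and green-badge grants L24 (Rule 2).
Holding L37 and L24 grants teal-clearance (Rule 5).
Holding T13 and teal-clearance grants blue-token (Rule 10).
Holding blue-token, L24, and L37 grants C30 (Rule 11).

Yes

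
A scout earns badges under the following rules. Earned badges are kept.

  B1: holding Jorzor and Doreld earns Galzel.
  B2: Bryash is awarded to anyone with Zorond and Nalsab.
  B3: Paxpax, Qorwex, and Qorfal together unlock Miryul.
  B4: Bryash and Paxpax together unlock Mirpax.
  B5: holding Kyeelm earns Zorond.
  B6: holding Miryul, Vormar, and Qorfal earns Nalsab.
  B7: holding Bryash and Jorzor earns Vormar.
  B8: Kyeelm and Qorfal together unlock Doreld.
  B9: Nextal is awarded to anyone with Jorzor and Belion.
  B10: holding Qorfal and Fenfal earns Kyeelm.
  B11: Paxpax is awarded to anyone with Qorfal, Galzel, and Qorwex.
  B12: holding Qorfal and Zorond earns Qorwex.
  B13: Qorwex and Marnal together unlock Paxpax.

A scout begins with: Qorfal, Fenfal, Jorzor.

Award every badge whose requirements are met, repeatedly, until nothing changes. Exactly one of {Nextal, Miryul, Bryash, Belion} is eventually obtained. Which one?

With Qorfal and Fenfal, Kyeelm is earned (B10).
With Kyeelm and Qorfal, Doreld is earned (B8).
With Kyeelm, Zorond is earned (B5).
With Jorzor and Doreld, Galzel is earned (B1).
With Qorfal and Zorond, Qorwex is earned (B12).
With Qorfal, Galzel, and Qorwex, Paxpax is earned (B11).
With Paxpax, Qorwex, and Qorfal, Miryul is earned (B3).
No rule produces Belion, and it is not given. Bryash would need Zorond and Nalsab (B2), but Nalsab is never earned. Nextal would need Jorzor and Belion (B9), but Belion is never earned.

Miryul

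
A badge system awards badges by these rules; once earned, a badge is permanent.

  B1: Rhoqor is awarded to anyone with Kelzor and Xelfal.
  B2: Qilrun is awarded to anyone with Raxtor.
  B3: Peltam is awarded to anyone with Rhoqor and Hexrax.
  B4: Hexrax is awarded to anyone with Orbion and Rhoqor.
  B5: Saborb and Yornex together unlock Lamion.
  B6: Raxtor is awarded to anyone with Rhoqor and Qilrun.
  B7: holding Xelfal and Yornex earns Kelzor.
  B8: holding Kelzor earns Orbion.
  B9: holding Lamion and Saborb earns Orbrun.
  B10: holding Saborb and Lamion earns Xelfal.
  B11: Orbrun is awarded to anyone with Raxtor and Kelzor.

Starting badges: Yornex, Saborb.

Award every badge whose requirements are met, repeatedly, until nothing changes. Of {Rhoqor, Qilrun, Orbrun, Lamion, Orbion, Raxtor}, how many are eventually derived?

With Saborb and Yornex, Lamion is earned (B5).
With Saborb and Lamion, Xelfal is earned (B10).
With Lamion and Saborb, Orbrun is earned (B9).
With Xelfal and Yornex, Kelzor is earned (B7).
With Kelzor and Xelfal, Rhoqor is earned (B1).
With Kelzor, Orbion is earned (B8).
Rhoqor: reached.
Qilrun would need Raxtor (B2), but Raxtor is never earned.
Orbrun: reached.
Lamion: reached.
Orbion: reached.
Raxtor would need Rhoqor and Qilrun (B6), but Qilrun is never earned.
Reached: Rhoqor, Orbrun, Lamion, and Orbion — 4 of the 6.

4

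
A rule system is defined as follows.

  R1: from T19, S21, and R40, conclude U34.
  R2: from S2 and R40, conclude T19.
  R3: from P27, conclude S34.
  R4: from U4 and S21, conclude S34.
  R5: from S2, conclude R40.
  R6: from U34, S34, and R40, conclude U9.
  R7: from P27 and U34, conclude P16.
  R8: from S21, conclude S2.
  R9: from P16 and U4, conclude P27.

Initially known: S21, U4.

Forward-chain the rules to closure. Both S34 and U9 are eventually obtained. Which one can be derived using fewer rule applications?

S34

S34: From U4 and S21, R4 gives S34. [1 rule application]
U9: From S21, R8 gives S2. From U4 and S21, R4 gives S34. From S2, R5 gives R40. S2 and R40 hold, so T19 follows (R2). T19, S21, and R40 hold, so U34 follows (R1). From U34, S34, and R40, R6 gives U9. [6 rule applications]
S34 needs fewer.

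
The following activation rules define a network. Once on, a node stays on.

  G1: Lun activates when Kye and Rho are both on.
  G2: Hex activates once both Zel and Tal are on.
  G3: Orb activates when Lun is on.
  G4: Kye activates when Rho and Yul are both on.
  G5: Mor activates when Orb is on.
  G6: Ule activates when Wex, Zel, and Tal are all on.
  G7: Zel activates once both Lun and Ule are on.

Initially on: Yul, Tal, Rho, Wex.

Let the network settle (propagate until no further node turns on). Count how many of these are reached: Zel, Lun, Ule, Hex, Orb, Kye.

Rho and Yul are on, so Kye activates (G4).
G1: Kye and Rho on → Lun on.
Lun is on, so Orb activates (G3).
Zel would need Lun and Ule (G7), but Ule never turns on.
Lun: reached.
Ule would need Wex, Zel, and Tal (G6), but Zel never turns on.
Hex would need Zel and Tal (G2), but Zel never turns on.
Orb: reached.
Kye: reached.
Reached: Lun, Orb, and Kye — 3 of the 6.

3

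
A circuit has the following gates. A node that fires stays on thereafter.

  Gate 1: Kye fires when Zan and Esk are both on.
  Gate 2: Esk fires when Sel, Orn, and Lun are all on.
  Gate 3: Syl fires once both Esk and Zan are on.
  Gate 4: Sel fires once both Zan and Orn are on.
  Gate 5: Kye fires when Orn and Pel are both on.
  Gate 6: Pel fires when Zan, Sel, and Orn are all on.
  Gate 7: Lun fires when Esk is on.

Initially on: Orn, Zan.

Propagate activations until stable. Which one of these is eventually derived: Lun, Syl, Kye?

Zan and Orn are on, so Sel fires (Gate 4).
Zan, Sel, and Orn are on, so Pel fires (Gate 6).
Gate 5: Orn and Pel on → Kye on.
Lun would need Esk (Gate 7), but Esk never turns on. Syl would need Esk and Zan (Gate 3), but Esk never turns on.

Kye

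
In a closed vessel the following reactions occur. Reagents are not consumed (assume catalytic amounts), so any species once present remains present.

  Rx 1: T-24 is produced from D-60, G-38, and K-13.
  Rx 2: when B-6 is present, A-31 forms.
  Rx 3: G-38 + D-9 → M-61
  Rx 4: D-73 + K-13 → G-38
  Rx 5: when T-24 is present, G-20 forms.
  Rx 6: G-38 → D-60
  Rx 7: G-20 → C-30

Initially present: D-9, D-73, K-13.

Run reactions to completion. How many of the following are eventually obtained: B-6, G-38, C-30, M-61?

3

D-73 and K-13 present → G-38 forms (Rx 4).
G-38 present → D-60 forms (Rx 6).
G-38 and D-9 present → M-61 forms (Rx 3).
D-60, G-38, and K-13 present → T-24 forms (Rx 1).
T-24 present → G-20 forms (Rx 5).
G-20 present → C-30 forms (Rx 7).
No rule produces B-6, and it is not given.
G-38: reached.
C-30: reached.
M-61: reached.
Reached: G-38, C-30, and M-61 — 3 of the 4.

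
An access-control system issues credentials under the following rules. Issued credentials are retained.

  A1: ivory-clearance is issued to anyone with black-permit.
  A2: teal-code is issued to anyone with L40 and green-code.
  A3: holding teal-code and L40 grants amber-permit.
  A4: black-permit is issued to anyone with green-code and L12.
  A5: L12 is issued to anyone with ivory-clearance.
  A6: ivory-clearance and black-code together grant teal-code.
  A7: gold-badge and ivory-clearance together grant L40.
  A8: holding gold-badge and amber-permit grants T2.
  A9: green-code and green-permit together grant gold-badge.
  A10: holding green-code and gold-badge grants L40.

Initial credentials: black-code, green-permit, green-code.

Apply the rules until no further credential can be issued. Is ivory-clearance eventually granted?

ivory-clearance would need black-permit (A1), but black-permit is never granted.

No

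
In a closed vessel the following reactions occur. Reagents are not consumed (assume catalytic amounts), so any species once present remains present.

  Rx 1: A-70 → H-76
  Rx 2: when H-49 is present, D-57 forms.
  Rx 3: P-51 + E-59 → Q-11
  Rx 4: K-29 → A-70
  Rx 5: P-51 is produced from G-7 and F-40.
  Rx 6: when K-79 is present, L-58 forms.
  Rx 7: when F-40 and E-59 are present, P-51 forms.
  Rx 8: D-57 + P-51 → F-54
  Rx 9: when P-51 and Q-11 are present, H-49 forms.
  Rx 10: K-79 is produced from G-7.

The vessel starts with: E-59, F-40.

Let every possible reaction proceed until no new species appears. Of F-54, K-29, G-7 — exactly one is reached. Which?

F-40 and E-59 present → P-51 forms (Rx 7).
P-51 and E-59 present → Q-11 forms (Rx 3).
P-51 and Q-11 present → H-49 forms (Rx 9).
H-49 present → D-57 forms (Rx 2).
D-57 and P-51 present → F-54 forms (Rx 8).
No rule produces G-7, and it is not given. No rule produces K-29, and it is not given.

F-54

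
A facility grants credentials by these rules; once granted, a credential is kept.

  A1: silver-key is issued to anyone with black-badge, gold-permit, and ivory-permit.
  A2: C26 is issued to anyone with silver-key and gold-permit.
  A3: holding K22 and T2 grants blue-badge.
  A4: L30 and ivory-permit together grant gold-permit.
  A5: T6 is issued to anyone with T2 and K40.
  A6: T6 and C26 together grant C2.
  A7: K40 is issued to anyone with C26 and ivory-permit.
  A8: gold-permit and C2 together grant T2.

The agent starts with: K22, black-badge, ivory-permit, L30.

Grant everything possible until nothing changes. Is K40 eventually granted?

Holding L30 and ivory-permit grants gold-permit (A4).
Holding black-badge, gold-permit, and ivory-permit grants silver-key (A1).
Holding silver-key and gold-permit grants C26 (A2).
Holding C26 and ivory-permit grants K40 (A7).

Yes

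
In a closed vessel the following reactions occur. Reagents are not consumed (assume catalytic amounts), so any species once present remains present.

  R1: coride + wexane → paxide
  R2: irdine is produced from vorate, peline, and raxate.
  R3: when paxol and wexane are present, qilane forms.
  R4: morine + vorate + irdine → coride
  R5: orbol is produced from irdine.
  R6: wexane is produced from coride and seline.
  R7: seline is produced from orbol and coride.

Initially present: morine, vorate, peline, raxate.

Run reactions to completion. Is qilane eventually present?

qilane would need paxol and wexane (R3), but paxol never forms.

No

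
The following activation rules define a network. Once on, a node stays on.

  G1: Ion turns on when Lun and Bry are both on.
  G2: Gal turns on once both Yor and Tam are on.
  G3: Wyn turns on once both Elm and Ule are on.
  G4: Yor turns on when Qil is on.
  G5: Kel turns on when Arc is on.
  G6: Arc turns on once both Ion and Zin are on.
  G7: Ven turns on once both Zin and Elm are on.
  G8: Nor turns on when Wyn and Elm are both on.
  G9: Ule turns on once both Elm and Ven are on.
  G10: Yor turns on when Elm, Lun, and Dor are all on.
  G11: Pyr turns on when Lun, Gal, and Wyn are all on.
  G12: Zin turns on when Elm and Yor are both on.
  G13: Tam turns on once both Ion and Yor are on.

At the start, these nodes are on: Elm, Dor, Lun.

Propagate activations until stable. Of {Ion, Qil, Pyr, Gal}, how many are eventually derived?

0

Ion would need Lun and Bry (G1), but Bry never turns on.
No rule produces Qil, and it is not given.
Pyr would need Lun, Gal, and Wyn (G11), but Gal never turns on.
Gal would need Yor and Tam (G2), but Tam never turns on.
None of the 4 are reached.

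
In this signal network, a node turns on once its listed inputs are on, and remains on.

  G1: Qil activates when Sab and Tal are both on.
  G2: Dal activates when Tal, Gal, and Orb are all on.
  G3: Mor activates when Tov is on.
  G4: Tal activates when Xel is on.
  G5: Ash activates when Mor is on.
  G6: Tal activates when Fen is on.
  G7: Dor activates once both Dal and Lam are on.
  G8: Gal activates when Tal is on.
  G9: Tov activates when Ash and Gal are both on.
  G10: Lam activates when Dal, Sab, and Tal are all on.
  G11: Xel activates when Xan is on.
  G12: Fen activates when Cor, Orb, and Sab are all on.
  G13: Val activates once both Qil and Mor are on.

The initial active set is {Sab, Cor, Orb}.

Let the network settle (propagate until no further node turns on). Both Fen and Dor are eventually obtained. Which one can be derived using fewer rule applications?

Fen

Fen: Cor, Orb, and Sab are on, so Fen activates (G12). [1 rule application]
Dor: Cor, Orb, and Sab are on, so Fen activates (G12). G6: Fen on → Tal on. Tal is on, so Gal activates (G8). Tal, Gal, and Orb are on, so Dal activates (G2). Dal, Sab, and Tal are on, so Lam activates (G10). G7: Dal and Lam on → Dor on. [6 rule applications]
Fen needs fewer.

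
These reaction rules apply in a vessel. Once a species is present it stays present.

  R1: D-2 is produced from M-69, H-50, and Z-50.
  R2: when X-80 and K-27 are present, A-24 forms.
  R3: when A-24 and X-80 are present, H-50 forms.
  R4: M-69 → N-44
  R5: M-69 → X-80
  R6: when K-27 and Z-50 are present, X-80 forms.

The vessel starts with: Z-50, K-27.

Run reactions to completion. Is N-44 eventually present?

No

N-44 would need M-69 (R4), but M-69 never forms.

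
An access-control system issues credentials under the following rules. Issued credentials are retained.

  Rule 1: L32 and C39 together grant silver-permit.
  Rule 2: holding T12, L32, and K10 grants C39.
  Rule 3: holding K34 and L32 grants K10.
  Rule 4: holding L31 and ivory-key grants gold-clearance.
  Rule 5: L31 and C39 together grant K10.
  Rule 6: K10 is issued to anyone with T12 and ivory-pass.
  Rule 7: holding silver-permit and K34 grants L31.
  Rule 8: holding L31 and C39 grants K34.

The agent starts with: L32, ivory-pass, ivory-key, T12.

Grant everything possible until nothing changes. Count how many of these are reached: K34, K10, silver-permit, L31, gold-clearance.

Holding T12 and ivory-pass grants K10 (Rule 6).
Holding T12, L32, and K10 grants C39 (Rule 2).
Holding L32 and C39 grants silver-permit (Rule 1).
K34 would need L31 and C39 (Rule 8), but L31 is never granted.
K10: reached.
silver-permit: reached.
L31 would need silver-permit and K34 (Rule 7), but K34 is never granted.
gold-clearance would need L31 and ivory-key (Rule 4), but L31 is never granted.
Reached: K10 and silver-permit — 2 of the 5.

2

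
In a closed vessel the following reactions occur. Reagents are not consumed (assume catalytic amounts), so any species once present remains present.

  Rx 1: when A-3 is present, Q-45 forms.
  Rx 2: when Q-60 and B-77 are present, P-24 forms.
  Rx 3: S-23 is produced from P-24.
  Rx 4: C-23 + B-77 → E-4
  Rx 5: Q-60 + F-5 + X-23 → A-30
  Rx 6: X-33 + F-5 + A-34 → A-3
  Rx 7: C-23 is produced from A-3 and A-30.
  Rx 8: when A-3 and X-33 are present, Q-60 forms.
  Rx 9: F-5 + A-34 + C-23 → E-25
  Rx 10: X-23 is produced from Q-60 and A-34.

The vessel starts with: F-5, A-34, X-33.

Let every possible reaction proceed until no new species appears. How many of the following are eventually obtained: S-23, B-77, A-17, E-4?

S-23 would need P-24 (Rx 3), but P-24 never forms.
No rule produces B-77, and it is not given.
No rule produces A-17, and it is not given.
E-4 would need C-23 and B-77 (Rx 4), but B-77 never forms.
None of the 4 are reached.

0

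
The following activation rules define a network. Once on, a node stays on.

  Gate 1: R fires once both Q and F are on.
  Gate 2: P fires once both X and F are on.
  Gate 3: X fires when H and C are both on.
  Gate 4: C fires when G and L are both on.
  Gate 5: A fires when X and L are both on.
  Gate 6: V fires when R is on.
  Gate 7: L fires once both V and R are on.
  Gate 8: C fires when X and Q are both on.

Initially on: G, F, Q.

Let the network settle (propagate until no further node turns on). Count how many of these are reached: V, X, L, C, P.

Q and F are on, so R fires (Gate 1).
R is on, so V fires (Gate 6).
Gate 7: V and R on → L on.
Gate 4: G and L on → C on.
V: reached.
X would need H and C (Gate 3), but H never turns on.
L: reached.
C: reached.
P would need X and F (Gate 2), but X never turns on.
Reached: V, L, and C — 3 of the 5.

3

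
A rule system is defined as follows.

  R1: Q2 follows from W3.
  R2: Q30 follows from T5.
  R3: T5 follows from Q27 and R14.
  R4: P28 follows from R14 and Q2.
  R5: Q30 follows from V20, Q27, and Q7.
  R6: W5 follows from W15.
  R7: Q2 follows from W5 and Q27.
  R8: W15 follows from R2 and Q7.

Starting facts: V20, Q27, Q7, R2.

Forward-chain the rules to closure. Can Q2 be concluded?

From R2 and Q7, R8 gives W15.
W15 holds, so W5 follows (R6).
From W5 and Q27, R7 gives Q2.

Yes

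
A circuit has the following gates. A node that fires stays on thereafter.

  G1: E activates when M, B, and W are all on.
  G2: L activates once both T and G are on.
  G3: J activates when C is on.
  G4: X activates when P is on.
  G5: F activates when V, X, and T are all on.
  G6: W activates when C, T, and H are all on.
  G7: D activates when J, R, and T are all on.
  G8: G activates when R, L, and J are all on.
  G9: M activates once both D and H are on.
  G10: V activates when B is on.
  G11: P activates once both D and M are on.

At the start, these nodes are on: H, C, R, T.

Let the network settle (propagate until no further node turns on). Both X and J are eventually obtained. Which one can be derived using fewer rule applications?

J: C is on, so J activates (G3). [1 rule application]
X: G3: C on → J on. J, R, and T are on, so D activates (G7). G9: D and H on → M on. G11: D and M on → P on. P is on, so X activates (G4). [5 rule applications]
J needs fewer.

J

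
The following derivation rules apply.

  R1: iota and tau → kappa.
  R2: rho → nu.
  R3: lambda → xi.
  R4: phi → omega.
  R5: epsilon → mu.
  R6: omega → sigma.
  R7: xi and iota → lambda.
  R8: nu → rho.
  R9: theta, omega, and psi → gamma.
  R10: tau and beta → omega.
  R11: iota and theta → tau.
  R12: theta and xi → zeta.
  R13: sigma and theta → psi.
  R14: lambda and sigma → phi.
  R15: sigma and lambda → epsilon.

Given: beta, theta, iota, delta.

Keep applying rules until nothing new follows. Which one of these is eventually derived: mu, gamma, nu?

gamma

From iota and theta, R11 gives tau.
From tau and beta, R10 gives omega.
From omega, R6 gives sigma.
From sigma and theta, R13 gives psi.
theta, omega, and psi hold, so gamma follows (R9).
nu would need rho (R2), but rho is never established. mu would need epsilon (R5), but epsilon is never established.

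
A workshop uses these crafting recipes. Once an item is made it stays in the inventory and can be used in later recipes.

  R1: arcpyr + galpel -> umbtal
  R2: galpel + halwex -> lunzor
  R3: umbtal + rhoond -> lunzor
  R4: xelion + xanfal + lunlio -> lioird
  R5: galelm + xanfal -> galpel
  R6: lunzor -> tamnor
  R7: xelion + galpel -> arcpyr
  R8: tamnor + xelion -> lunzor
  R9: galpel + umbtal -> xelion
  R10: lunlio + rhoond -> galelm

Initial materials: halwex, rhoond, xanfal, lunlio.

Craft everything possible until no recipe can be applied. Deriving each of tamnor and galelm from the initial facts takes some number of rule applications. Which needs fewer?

galelm: lunlio + rhoond -> galelm (R10). [1 rule application]
tamnor: lunlio + rhoond -> galelm (R10). galelm + xanfal -> galpel (R5). Using R2, galpel and halwex make lunzor. lunzor -> tamnor (R6). [4 rule applications]
galelm needs fewer.

galelm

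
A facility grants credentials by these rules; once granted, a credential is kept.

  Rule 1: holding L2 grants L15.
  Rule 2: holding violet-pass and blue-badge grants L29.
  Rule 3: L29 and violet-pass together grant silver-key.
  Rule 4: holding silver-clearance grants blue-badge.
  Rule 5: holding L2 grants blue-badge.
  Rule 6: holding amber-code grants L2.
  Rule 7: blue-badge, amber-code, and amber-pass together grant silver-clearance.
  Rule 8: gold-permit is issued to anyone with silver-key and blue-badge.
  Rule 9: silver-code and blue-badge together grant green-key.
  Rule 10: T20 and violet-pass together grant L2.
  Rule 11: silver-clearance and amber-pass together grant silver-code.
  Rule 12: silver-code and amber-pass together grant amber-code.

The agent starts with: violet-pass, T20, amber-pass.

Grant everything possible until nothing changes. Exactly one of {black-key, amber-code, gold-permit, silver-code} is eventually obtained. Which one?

gold-permit

Holding T20 and violet-pass grants L2 (Rule 10).
Holding L2 grants blue-badge (Rule 5).
Holding violet-pass and blue-badge grants L29 (Rule 2).
Holding L29 and violet-pass grants silver-key (Rule 3).
Holding silver-key and blue-badge grants gold-permit (Rule 8).
silver-code would need silver-clearance and amber-pass (Rule 11), but silver-clearance is never granted. amber-code would need silver-code and amber-pass (Rule 12), but silver-code is never granted. No rule produces black-key, and it is not given.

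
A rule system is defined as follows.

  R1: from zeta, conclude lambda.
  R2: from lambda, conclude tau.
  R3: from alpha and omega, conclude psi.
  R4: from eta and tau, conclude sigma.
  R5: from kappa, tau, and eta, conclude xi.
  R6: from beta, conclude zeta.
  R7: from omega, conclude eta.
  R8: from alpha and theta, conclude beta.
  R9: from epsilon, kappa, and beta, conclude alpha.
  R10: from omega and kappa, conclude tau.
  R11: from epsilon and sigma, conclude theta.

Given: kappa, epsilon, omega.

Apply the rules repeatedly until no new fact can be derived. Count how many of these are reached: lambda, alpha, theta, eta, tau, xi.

4

From omega, R7 gives eta.
From omega and kappa, R10 gives tau.
From eta and tau, R4 gives sigma.
From kappa, tau, and eta, R5 gives xi.
From epsilon and sigma, R11 gives theta.
lambda would need zeta (R1), but zeta is never established.
alpha would need epsilon, kappa, and beta (R9), but beta is never established.
theta: reached.
eta: reached.
tau: reached.
xi: reached.
Reached: theta, eta, tau, and xi — 4 of the 6.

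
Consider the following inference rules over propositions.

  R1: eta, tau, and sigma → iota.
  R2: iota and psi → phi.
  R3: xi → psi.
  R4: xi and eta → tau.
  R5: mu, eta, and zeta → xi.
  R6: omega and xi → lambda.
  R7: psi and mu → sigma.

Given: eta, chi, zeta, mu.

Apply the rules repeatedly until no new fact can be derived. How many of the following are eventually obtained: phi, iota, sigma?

From mu, eta, and zeta, R5 gives xi.
From xi, R3 gives psi.
xi and eta hold, so tau follows (R4).
psi and mu hold, so sigma follows (R7).
From eta, tau, and sigma, R1 gives iota.
iota and psi hold, so phi follows (R2).
phi: reached.
iota: reached.
sigma: reached.
All 3 are reached.

3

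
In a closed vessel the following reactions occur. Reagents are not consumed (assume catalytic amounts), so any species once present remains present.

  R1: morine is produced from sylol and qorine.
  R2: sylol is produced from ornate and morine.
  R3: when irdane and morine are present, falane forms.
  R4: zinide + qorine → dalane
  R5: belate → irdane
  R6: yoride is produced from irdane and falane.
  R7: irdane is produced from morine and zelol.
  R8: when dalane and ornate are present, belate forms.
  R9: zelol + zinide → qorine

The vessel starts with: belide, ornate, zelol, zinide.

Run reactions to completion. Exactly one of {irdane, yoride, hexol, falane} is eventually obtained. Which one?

irdane

zelol and zinide present → qorine forms (R9).
zinide and qorine present → dalane forms (R4).
dalane and ornate present → belate forms (R8).
belate present → irdane forms (R5).
No rule produces hexol, and it is not given. falane would need irdane and morine (R3), but morine never forms. yoride would need irdane and falane (R6), but falane never forms.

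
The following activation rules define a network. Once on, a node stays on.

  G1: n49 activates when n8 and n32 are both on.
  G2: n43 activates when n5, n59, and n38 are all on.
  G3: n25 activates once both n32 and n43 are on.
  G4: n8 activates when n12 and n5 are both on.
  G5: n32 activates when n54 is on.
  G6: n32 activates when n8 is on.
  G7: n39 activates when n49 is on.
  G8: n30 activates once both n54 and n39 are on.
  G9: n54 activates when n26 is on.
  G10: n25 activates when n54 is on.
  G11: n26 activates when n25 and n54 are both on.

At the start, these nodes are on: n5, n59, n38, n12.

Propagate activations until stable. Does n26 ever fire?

No

n26 would need n25 and n54 (G11), but n54 never turns on.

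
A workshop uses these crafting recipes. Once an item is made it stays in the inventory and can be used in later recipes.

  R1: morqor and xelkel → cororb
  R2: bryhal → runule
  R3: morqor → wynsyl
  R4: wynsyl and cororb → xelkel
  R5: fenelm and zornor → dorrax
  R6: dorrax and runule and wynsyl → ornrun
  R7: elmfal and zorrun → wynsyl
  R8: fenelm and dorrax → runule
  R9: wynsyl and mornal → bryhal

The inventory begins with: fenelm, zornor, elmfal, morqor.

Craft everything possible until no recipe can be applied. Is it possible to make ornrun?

Yes

Using R3, morqor makes wynsyl.
fenelm and zornor → dorrax (R5).
fenelm and dorrax → runule (R8).
Using R6, dorrax, runule, and wynsyl make ornrun.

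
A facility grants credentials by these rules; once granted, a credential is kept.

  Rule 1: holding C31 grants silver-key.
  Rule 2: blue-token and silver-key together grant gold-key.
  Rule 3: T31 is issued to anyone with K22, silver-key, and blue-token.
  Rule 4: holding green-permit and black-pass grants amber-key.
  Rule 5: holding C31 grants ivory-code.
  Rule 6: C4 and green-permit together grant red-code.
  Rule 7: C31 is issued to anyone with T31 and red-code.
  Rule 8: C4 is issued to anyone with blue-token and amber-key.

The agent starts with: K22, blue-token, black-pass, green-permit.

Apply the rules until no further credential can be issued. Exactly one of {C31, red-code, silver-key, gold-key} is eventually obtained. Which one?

Holding green-permit and black-pass grants amber-key (Rule 4).
Holding blue-token and amber-key grants C4 (Rule 8).
Holding C4 and green-permit grants red-code (Rule 6).
silver-key would need C31 (Rule 1), but C31 is never granted. gold-key would need blue-token and silver-key (Rule 2), but silver-key is never granted. C31 would need T31 and red-code (Rule 7), but T31 is never granted.

red-code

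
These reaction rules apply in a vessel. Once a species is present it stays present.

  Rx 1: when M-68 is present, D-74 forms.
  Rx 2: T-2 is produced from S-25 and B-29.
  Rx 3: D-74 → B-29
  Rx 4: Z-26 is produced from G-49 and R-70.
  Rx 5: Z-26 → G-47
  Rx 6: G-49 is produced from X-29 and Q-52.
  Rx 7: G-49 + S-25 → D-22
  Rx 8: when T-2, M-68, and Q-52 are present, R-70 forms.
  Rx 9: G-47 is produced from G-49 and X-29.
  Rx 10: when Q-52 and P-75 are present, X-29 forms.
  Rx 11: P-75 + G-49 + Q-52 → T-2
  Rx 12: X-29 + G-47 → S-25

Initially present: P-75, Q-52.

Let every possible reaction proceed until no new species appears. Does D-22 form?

Yes

Q-52 and P-75 present → X-29 forms (Rx 10).
X-29 and Q-52 present → G-49 forms (Rx 6).
G-49 and X-29 present → G-47 forms (Rx 9).
X-29 and G-47 present → S-25 forms (Rx 12).
G-49 and S-25 present → D-22 forms (Rx 7).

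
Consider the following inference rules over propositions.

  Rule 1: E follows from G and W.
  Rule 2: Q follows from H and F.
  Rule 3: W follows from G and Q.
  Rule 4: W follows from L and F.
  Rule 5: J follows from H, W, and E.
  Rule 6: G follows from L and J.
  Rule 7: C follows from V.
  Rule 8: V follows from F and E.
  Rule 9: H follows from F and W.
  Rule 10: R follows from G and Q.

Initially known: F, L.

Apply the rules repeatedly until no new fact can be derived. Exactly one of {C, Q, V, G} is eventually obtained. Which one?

From L and F, Rule 4 gives W.
From F and W, Rule 9 gives H.
From H and F, Rule 2 gives Q.
V would need F and E (Rule 8), but E is never established. C would need V (Rule 7), but V is never established. G would need L and J (Rule 6), but J is never established.

Q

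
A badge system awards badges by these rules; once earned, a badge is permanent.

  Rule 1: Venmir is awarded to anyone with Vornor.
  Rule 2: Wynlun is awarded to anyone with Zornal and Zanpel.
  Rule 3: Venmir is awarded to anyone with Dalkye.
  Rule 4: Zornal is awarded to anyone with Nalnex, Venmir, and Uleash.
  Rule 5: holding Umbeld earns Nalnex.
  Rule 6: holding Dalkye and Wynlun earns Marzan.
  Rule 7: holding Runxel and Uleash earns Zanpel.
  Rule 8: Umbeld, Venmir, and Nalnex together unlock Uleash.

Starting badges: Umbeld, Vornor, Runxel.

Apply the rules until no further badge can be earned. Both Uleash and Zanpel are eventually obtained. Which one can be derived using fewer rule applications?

Uleash

Uleash: With Vornor, Venmir is earned (Rule 1). With Umbeld, Nalnex is earned (Rule 5). With Umbeld, Venmir, and Nalnex, Uleash is earned (Rule 8). [3 rule applications]
Zanpel: With Vornor, Venmir is earned (Rule 1). With Umbeld, Nalnex is earned (Rule 5). With Umbeld, Venmir, and Nalnex, Uleash is earned (Rule 8). With Runxel and Uleash, Zanpel is earned (Rule 7). [4 rule applications]
Uleash needs fewer.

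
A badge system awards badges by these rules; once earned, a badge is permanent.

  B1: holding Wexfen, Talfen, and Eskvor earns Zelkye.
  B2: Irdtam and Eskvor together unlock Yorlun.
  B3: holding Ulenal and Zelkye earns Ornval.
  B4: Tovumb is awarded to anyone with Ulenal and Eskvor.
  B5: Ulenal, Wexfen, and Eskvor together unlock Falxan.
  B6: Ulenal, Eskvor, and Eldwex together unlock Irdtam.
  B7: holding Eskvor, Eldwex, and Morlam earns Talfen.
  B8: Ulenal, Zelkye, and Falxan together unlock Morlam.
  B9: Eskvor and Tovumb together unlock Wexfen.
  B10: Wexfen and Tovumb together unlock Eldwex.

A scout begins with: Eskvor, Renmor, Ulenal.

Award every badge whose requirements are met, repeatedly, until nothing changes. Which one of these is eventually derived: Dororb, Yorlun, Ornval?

Yorlun

With Ulenal and Eskvor, Tovumb is earned (B4).
With Eskvor and Tovumb, Wexfen is earned (B9).
With Wexfen and Tovumb, Eldwex is earned (B10).
With Ulenal, Eskvor, and Eldwex, Irdtam is earned (B6).
With Irdtam and Eskvor, Yorlun is earned (B2).
Ornval would need Ulenal and Zelkye (B3), but Zelkye is never earned. No rule produces Dororb, and it is not given.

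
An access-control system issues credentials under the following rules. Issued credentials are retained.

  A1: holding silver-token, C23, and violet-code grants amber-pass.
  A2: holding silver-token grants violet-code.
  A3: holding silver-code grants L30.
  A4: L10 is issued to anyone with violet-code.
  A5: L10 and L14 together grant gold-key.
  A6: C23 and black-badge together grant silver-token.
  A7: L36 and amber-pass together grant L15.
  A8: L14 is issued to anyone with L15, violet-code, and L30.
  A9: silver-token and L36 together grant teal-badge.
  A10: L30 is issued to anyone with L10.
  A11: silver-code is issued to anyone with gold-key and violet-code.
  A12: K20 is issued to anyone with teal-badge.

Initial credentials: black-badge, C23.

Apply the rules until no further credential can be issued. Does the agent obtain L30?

Holding C23 and black-badge grants silver-token (A6).
Holding silver-token grants violet-code (A2).
Holding violet-code grants L10 (A4).
Holding L10 grants L30 (A10).

Yes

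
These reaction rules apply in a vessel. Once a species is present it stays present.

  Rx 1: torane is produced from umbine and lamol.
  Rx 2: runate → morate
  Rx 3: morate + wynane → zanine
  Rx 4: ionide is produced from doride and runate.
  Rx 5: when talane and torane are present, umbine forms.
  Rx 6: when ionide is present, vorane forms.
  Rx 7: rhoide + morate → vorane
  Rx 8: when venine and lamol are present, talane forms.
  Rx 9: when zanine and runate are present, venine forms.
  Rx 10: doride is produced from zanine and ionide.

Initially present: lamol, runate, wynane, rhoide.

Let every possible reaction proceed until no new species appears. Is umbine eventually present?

umbine would need talane and torane (Rx 5), but torane never forms.

No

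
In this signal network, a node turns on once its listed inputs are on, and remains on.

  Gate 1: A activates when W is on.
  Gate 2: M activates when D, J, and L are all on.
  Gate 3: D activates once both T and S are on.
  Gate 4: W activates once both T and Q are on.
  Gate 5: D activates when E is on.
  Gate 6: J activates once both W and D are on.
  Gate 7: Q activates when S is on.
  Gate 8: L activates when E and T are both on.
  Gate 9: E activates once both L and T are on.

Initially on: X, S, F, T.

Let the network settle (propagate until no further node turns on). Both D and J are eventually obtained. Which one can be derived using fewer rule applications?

D: T and S are on, so D activates (Gate 3). [1 rule application]
J: Gate 7: S on → Q on. Gate 3: T and S on → D on. T and Q are on, so W activates (Gate 4). Gate 6: W and D on → J on. [4 rule applications]
D needs fewer.

D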